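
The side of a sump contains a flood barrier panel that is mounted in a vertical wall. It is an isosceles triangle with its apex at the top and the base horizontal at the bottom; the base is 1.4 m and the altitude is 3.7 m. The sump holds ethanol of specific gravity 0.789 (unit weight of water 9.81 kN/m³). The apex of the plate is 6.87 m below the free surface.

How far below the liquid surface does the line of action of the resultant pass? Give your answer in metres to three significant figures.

γ = 0.789 × 9.81 = 7.74009 kN/m³.
With the apex up, the centroid sits 2h/3 = 2 × 3.7/3 = 2.46667 m below the apex, so the centroid depth is h_c = 6.87 + 2.46667 = 9.33667 m.
A = ½ × 1.4 × 3.7 = 2.59 m².
Resultant F = γ·h_c·A = 7.74009 × 9.33667 × 2.59 = 187.171 kN.
I_c = b·h³/36 = 1.4 × 3.7³/36 = 1.96984 m⁴.
Centre of pressure: y_p = y_c + I_c/(y_c·A) = 9.33667 + 1.96984/(9.33667 × 2.59) = 9.33667 + 0.081459 = 9.41813 m along the plane.

h_p = 9.42 m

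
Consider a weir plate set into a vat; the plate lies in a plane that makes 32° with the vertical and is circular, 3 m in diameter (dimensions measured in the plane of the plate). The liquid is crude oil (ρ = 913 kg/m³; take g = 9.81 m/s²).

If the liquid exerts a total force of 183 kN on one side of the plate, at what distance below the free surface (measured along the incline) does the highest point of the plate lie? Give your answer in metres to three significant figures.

γ = ρg = 913 × 9.81 / 1000 = 8.95653 kN/m³.
A = π(1.5)² = 7.06858 m².
From F = γ·h_c·A, the centroid depth is h_c = 183/(8.95653 × 7.06858) = 2.89054 m.
The plate makes 32° with the vertical, i.e. θ = 90° − 32° = 58° to the horizontal. Measuring y along the incline from the free-surface line, vertical depth h = y·sinθ with sinθ = 0.848048.
Along the incline, y_c = h_c/sinθ = 2.89054/0.848048 = 3.40846 m.
The centroid is at the centre, 1.5 m below the top of the plate, so the highest point sits at y_top = 3.40846 − 1.5 = 1.90846 m along the incline.

y_top ≈ 1.91 m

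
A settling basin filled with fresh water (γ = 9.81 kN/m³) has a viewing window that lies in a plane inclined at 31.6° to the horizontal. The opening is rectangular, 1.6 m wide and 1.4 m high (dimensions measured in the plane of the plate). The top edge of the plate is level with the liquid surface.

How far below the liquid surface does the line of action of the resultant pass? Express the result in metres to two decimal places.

γ = 9.81 kN/m³.
Let θ = 31.6° be the plate's angle to the horizontal; measure y along the incline from where the plane meets the free surface. Vertical depth h = y·sinθ with sinθ = 0.523986.
The centroid lies 1.4/2 = 0.7 m below the top edge, so y_c = 0.7 m and h_c = 0.7 × 0.523986 = 0.36679 m.
A = 1.6 × 1.4 = 2.24 m².
Resultant F = γ·h_c·A = 9.81 × 0.36679 × 2.24 = 8.05999 kN.
I_c = b·h³/12 = 1.6 × 1.4³/12 = 0.365867 m⁴.
Centre of pressure: y_p = y_c + I_c/(y_c·A) = 0.7 + 0.365867/(0.7 × 2.24) = 0.7 + 0.233334 = 0.933334 m along the plane.
Vertically, h_p = y_p·sinθ = 0.933334 × 0.523986 = 0.489054 m.

h_p = 0.49 m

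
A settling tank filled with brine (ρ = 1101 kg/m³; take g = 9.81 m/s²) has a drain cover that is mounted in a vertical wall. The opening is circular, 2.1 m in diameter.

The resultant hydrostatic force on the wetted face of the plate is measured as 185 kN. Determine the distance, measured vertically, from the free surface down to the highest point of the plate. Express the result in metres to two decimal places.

γ = ρg = 1101 × 9.81 / 1000 = 10.80081 kN/m³.
A = π(1.05)² = 3.46361 m².
From F = γ·h_c·A, the centroid depth is h_c = 185/(10.80081 × 3.46361) = 4.94523 m.
The centroid is at the centre, 1.05 m below the top of the plate, so the highest point sits at h_top = 4.94523 − 1.05 = 3.89523 m below the surface.

d_top ≈ 3.90 m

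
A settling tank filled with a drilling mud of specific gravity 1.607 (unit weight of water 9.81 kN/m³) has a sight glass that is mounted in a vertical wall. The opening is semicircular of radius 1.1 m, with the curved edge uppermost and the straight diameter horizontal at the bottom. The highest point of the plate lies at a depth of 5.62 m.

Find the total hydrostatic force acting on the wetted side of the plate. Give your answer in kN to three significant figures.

γ = 1.607 × 9.81 = 15.76467 kN/m³.
The centroid lies 4r/(3π) = 0.466854 m above the diameter, so r − 4r/(3π) = 1.1 − 0.466854 = 0.633146 m below the topmost point, so the centroid depth is h_c = 5.62 + 0.633146 = 6.25315 m.
A = πr²/2 = π × 1.1²/2 = 1.90066 m².
Resultant F = γ·h_c·A = 15.76467 × 6.25315 × 1.90066 = 187.365 kN.

F ≈ 187 kN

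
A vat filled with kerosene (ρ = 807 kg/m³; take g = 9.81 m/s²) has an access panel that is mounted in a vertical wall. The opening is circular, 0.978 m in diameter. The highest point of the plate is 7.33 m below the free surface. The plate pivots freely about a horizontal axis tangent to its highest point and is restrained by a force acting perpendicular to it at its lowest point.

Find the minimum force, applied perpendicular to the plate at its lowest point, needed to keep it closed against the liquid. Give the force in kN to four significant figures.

γ = ρg = 807 × 9.81 / 1000 = 7.91667 kN/m³.
The centroid is at the centre, 0.489 m below the top of the plate, so the centroid depth is h_c = 7.33 + 0.489 = 7.819 m.
A = π(0.489)² = 0.751221 m².
Resultant F = γ·h_c·A = 7.91667 × 7.819 × 0.751221 = 46.5009 kN.
I_c = πr⁴/4 = π × 0.489⁴/4 = 0.0449082 m⁴.
Centre of pressure: y_p = y_c + I_c/(y_c·A) = 7.819 + 0.0449082/(7.819 × 0.751221) = 7.819 + 0.00764551 = 7.82665 m along the plane.
The resultant acts 0.489 + 0.00764551 = 0.496646 m (along the plate) below the hinge at the top edge, so the moment about the hinge is M = F × 0.496646 = 46.5009 × 0.496646 = 23.0945 kN·m.
A normal force at the bottom, 0.978 m from the hinge, must supply this moment: P = 23.0945/0.978 = 23.614 kN.

P ≈ 23.61 kN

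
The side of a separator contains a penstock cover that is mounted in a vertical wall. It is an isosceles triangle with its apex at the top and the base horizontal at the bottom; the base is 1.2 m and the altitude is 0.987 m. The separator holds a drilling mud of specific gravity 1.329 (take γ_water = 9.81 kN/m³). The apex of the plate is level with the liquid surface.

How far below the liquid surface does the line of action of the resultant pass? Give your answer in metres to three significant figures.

h_p = 0.740 m

γ = 1.329 × 9.81 = 13.03749 kN/m³.
With the apex up, the centroid sits 2h/3 = 2 × 0.987/3 = 0.658 m below the apex, so the centroid depth is h_c = 0.658 m.
A = ½ × 1.2 × 0.987 = 0.5922 m².
Resultant F = γ·h_c·A = 13.03749 × 0.658 × 0.5922 = 5.08029 kN.
I_c = b·h³/36 = 1.2 × 0.987³/36 = 0.0320502 m⁴.
Centre of pressure: y_p = y_c + I_c/(y_c·A) = 0.658 + 0.0320502/(0.658 × 0.5922) = 0.658 + 0.0822501 = 0.74025 m along the plane.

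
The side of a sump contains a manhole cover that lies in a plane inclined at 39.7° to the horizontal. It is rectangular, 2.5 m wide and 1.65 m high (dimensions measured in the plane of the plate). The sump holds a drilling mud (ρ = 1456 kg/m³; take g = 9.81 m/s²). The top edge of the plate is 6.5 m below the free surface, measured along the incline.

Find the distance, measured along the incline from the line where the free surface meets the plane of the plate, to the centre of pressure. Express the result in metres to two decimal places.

γ = ρg = 1456 × 9.81 / 1000 = 14.28336 kN/m³.
Let θ = 39.7° be the plate's angle to the horizontal; measure y along the incline from where the plane meets the free surface. Vertical depth h = y·sinθ with sinθ = 0.638768.
The centroid lies 1.65/2 = 0.825 m below the top edge, so y_c = 6.5 + 0.825 = 7.325 m and h_c = 7.325 × 0.638768 = 4.67898 m.
A = 2.5 × 1.65 = 4.125 m².
Resultant F = γ·h_c·A = 14.28336 × 4.67898 × 4.125 = 275.68 kN.
I_c = b·h³/12 = 2.5 × 1.65³/12 = 0.935859 m⁴.
Centre of pressure: y_p = y_c + I_c/(y_c·A) = 7.325 + 0.935859/(7.325 × 4.125) = 7.325 + 0.0309727 = 7.35597 m along the plane.

y_p = 7.36 m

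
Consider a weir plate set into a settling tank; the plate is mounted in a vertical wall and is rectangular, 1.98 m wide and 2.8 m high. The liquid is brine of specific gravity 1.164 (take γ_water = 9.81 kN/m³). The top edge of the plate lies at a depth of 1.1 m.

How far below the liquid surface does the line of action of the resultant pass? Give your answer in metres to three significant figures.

γ = 1.164 × 9.81 = 11.41884 kN/m³.
The centroid lies 2.8/2 = 1.4 m below the top edge, so the centroid depth is h_c = 1.1 + 1.4 = 2.5 m.
A = 1.98 × 2.8 = 5.544 m².
Resultant F = γ·h_c·A = 11.41884 × 2.5 × 5.544 = 158.265 kN.
I_c = b·h³/12 = 1.98 × 2.8³/12 = 3.62208 m⁴.
Centre of pressure: y_p = y_c + I_c/(y_c·A) = 2.5 + 3.62208/(2.5 × 5.544) = 2.5 + 0.261333 = 2.76133 m along the plane.

h_p = 2.76 m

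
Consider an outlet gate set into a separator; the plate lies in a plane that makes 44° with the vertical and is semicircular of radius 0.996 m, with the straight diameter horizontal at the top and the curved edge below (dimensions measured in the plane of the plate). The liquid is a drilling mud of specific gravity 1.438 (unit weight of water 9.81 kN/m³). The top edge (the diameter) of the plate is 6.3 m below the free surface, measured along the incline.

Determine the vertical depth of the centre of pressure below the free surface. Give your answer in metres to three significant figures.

h_p = 4.84 m

γ = 1.438 × 9.81 = 14.10678 kN/m³.
The plate makes 44° with the vertical, i.e. θ = 90° − 44° = 46° to the horizontal. Measuring y along the incline from the free-surface line, vertical depth h = y·sinθ with sinθ = 0.719340.
The centroid of a semicircle lies 4r/(3π) = 0.422716 m from the diameter, here below the top edge, so y_c = 6.3 + 0.422716 = 6.72272 m and h_c = 6.72272 × 0.719340 = 4.83592 m.
A = πr²/2 = π × 0.996²/2 = 1.55826 m².
Resultant F = γ·h_c·A = 14.10678 × 4.83592 × 1.55826 = 106.303 kN.
I_c = (π/8 − 8/(9π))·r⁴ = 0.109757 × 0.996⁴ = 0.108011 m⁴.
Centre of pressure: y_p = y_c + I_c/(y_c·A) = 6.72272 + 0.108011/(6.72272 × 1.55826) = 6.72272 + 0.0103106 = 6.73303 m along the plane.
Vertically, h_p = y_p·sinθ = 6.73303 × 0.719340 = 4.84334 m.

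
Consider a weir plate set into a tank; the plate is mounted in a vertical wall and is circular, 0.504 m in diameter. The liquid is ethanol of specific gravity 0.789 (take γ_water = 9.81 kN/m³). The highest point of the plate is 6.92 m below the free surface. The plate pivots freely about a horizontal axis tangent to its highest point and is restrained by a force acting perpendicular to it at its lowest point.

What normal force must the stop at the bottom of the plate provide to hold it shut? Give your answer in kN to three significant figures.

γ = 0.789 × 9.81 = 7.74009 kN/m³.
The centroid is at the centre, 0.252 m below the top of the plate, so the centroid depth is h_c = 6.92 + 0.252 = 7.172 m.
A = π(0.252)² = 0.199504 m².
Resultant F = γ·h_c·A = 7.74009 × 7.172 × 0.199504 = 11.0749 kN.
I_c = πr⁴/4 = π × 0.252⁴/4 = 0.00316732 m⁴.
Centre of pressure: y_p = y_c + I_c/(y_c·A) = 7.172 + 0.00316732/(7.172 × 0.199504) = 7.172 + 0.0022136 = 7.17421 m along the plane.
The resultant acts 0.252 + 0.0022136 = 0.254214 m (along the plate) below the hinge at the top edge, so the moment about the hinge is M = F × 0.254214 = 11.0749 × 0.254214 = 2.81539 kN·m.
A normal force at the bottom, 0.504 m from the hinge, must supply this moment: P = 2.81539/0.504 = 5.58609 kN.

P ≈ 5.59 kN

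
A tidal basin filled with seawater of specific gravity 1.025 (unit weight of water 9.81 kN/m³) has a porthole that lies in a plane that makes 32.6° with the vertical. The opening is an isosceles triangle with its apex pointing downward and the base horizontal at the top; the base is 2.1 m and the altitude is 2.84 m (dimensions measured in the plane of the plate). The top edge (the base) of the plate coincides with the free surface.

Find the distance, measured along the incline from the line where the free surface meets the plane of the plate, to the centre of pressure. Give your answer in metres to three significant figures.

γ = 1.025 × 9.81 = 10.05525 kN/m³.
The plate makes 32.6° with the vertical, i.e. θ = 90° − 32.6° = 57.4° to the horizontal. Measuring y along the incline from the free-surface line, vertical depth h = y·sinθ with sinθ = 0.842452.
With the apex down, the centroid sits h/3 = 2.84/3 = 0.946667 m below the base (the top edge), so y_c = 0.946667 m and h_c = 0.946667 × 0.842452 = 0.797522 m.
A = ½ × 2.1 × 2.84 = 2.982 m².
Resultant F = γ·h_c·A = 10.05525 × 0.797522 × 2.982 = 23.9135 kN.
I_c = b·h³/36 = 2.1 × 2.84³/36 = 1.3362 m⁴.
Centre of pressure: y_p = y_c + I_c/(y_c·A) = 0.946667 + 1.3362/(0.946667 × 2.982) = 0.946667 + 0.473333 = 1.42 m along the plane.

y_p = 1.42 m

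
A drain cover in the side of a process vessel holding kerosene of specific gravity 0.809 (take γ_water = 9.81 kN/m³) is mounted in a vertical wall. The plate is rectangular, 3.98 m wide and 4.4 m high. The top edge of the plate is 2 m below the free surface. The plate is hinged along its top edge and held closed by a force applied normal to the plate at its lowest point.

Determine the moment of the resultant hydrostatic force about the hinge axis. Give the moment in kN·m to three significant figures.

M ≈ 1510 kN·m

γ = 0.809 × 9.81 = 7.93629 kN/m³.
The centroid lies 4.4/2 = 2.2 m below the top edge, so the centroid depth is h_c = 2 + 2.2 = 4.2 m.
A = 3.98 × 4.4 = 17.512 m².
Resultant F = γ·h_c·A = 7.93629 × 4.2 × 17.512 = 583.717 kN.
I_c = b·h³/12 = 3.98 × 4.4³/12 = 28.2527 m⁴.
Centre of pressure: y_p = y_c + I_c/(y_c·A) = 4.2 + 28.2527/(4.2 × 17.512) = 4.2 + 0.384127 = 4.58413 m along the plane.
The resultant acts 2.2 + 0.384127 = 2.58413 m (along the plate) below the hinge at the top edge, so the moment about the hinge is M = F × 2.58413 = 583.717 × 2.58413 = 1508.4 kN·m.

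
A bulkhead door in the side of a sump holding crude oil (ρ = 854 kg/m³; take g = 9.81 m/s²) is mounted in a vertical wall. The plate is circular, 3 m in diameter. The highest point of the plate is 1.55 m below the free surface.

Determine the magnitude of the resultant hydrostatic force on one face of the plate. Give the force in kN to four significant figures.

γ = ρg = 854 × 9.81 / 1000 = 8.37774 kN/m³.
The centroid is at the centre, 1.5 m below the top of the plate, so the centroid depth is h_c = 1.55 + 1.5 = 3.05 m.
A = π(1.5)² = 7.06858 m².
Resultant F = γ·h_c·A = 8.37774 × 3.05 × 7.06858 = 180.617 kN.

F ≈ 180.6 kN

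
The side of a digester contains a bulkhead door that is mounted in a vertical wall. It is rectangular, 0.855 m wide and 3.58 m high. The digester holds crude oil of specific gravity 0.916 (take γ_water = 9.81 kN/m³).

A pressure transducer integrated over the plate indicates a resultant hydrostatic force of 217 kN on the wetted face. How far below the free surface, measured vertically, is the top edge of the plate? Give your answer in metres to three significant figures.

γ = 0.916 × 9.81 = 8.98596 kN/m³.
A = 0.855 × 3.58 = 3.0609 m².
From F = γ·h_c·A, the centroid depth is h_c = 217/(8.98596 × 3.0609) = 7.88944 m.
The centroid lies 3.58/2 = 1.79 m below the top edge, so the top edge sits at h_top = 7.88944 − 1.79 = 6.09944 m below the surface.

d_top ≈ 6.10 m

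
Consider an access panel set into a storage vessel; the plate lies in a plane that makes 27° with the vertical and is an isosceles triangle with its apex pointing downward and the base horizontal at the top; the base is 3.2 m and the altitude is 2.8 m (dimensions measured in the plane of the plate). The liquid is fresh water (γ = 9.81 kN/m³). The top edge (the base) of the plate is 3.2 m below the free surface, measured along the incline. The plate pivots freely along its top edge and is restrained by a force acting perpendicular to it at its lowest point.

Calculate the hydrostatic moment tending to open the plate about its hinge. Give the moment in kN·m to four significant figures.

γ = 9.81 kN/m³.
The plate makes 27° with the vertical, i.e. θ = 90° − 27° = 63° to the horizontal. Measuring y along the incline from the free-surface line, vertical depth h = y·sinθ with sinθ = 0.891007.
With the apex down, the centroid sits h/3 = 2.8/3 = 0.933333 m below the base (the top edge), so y_c = 3.2 + 0.933333 = 4.13333 m and h_c = 4.13333 × 0.891007 = 3.68283 m.
A = ½ × 3.2 × 2.8 = 4.48 m².
Resultant F = γ·h_c·A = 9.81 × 3.68283 × 4.48 = 161.856 kN.
I_c = b·h³/36 = 3.2 × 2.8³/36 = 1.95129 m⁴.
Centre of pressure: y_p = y_c + I_c/(y_c·A) = 4.13333 + 1.95129/(4.13333 × 4.48) = 4.13333 + 0.105376 = 4.23871 m along the plane.
The resultant acts 0.933333 + 0.105376 = 1.03871 m (along the plate) below the hinge at the top edge, so the moment about the hinge is M = F × 1.03871 = 161.856 × 1.03871 = 168.121 kN·m.

M ≈ 168.1 kN·m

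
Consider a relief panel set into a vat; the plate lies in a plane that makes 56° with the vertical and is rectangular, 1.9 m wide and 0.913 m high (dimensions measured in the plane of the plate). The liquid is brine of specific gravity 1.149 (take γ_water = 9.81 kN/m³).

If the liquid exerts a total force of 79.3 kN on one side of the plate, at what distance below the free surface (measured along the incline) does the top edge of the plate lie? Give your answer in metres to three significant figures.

γ = 1.149 × 9.81 = 11.27169 kN/m³.
A = 1.9 × 0.913 = 1.7347 m².
From F = γ·h_c·A, the centroid depth is h_c = 79.3/(11.27169 × 1.7347) = 4.05564 m.
The plate makes 56° with the vertical, i.e. θ = 90° − 56° = 34° to the horizontal. Measuring y along the incline from the free-surface line, vertical depth h = y·sinθ with sinθ = 0.559193.
Along the incline, y_c = h_c/sinθ = 4.05564/0.559193 = 7.25267 m.
The centroid lies 0.913/2 = 0.4565 m below the top edge, so the top edge sits at y_top = 7.25267 − 0.4565 = 6.79617 m along the incline.

y_top ≈ 6.80 m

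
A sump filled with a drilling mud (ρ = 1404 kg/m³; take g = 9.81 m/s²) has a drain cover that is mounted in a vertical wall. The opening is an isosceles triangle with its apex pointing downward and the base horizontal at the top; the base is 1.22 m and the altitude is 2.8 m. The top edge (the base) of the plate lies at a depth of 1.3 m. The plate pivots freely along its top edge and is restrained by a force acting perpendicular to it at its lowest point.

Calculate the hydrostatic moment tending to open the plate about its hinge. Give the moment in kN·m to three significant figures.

γ = ρg = 1404 × 9.81 / 1000 = 13.77324 kN/m³.
With the apex down, the centroid sits h/3 = 2.8/3 = 0.933333 m below the base (the top edge), so the centroid depth is h_c = 1.3 + 0.933333 = 2.23333 m.
A = ½ × 1.22 × 2.8 = 1.708 m².
Resultant F = γ·h_c·A = 13.77324 × 2.23333 × 1.708 = 52.5384 kN.
I_c = b·h³/36 = 1.22 × 2.8³/36 = 0.743929 m⁴.
Centre of pressure: y_p = y_c + I_c/(y_c·A) = 2.23333 + 0.743929/(2.23333 × 1.708) = 2.23333 + 0.195025 = 2.42835 m along the plane.
The resultant acts 0.933333 + 0.195025 = 1.12836 m (along the plate) below the hinge at the top edge, so the moment about the hinge is M = F × 1.12836 = 52.5384 × 1.12836 = 59.2822 kN·m.

M ≈ 59.3 kN·m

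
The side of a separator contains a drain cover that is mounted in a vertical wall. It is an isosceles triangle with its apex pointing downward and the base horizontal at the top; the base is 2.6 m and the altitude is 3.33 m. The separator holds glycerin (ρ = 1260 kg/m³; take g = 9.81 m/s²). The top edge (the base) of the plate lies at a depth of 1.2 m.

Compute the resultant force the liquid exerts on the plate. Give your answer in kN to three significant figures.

γ = ρg = 1260 × 9.81 / 1000 = 12.3606 kN/m³.
With the apex down, the centroid sits h/3 = 3.33/3 = 1.11 m below the base (the top edge), so the centroid depth is h_c = 1.2 + 1.11 = 2.31 m.
A = ½ × 2.6 × 3.33 = 4.329 m².
Resultant F = γ·h_c·A = 12.3606 × 2.31 × 4.329 = 123.606 kN.

F ≈ 124 kN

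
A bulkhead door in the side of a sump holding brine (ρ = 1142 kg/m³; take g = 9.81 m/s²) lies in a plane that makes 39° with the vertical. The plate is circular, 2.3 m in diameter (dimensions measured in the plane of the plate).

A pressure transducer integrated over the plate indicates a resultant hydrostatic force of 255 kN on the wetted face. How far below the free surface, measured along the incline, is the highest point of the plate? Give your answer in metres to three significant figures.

y_top ≈ 5.90 m

γ = ρg = 1142 × 9.81 / 1000 = 11.20302 kN/m³.
A = π(1.15)² = 4.15476 m².
From F = γ·h_c·A, the centroid depth is h_c = 255/(11.20302 × 4.15476) = 5.47847 m.
The plate makes 39° with the vertical, i.e. θ = 90° − 39° = 51° to the horizontal. Measuring y along the incline from the free-surface line, vertical depth h = y·sinθ with sinθ = 0.777146.
Along the incline, y_c = h_c/sinθ = 5.47847/0.777146 = 7.04947 m.
The centroid is at the centre, 1.15 m below the top of the plate, so the highest point sits at y_top = 7.04947 − 1.15 = 5.89947 m along the incline.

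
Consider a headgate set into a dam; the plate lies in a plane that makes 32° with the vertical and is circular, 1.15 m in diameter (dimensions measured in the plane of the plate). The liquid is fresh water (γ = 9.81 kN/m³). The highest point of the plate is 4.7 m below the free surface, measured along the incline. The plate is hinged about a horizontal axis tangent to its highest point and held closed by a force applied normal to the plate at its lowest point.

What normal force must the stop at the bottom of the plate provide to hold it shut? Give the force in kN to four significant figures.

P ≈ 23.41 kN

γ = 9.81 kN/m³.
The plate makes 32° with the vertical, i.e. θ = 90° − 32° = 58° to the horizontal. Measuring y along the incline from the free-surface line, vertical depth h = y·sinθ with sinθ = 0.848048.
The centroid is at the centre, 0.575 m below the top of the plate, so y_c = 4.7 + 0.575 = 5.275 m and h_c = 5.275 × 0.848048 = 4.47345 m.
A = π(0.575)² = 1.03869 m².
Resultant F = γ·h_c·A = 9.81 × 4.47345 × 1.03869 = 45.5824 kN.
I_c = πr⁴/4 = π × 0.575⁴/4 = 0.0858541 m⁴.
Centre of pressure: y_p = y_c + I_c/(y_c·A) = 5.275 + 0.0858541/(5.275 × 1.03869) = 5.275 + 0.0156694 = 5.29067 m along the plane.
The resultant acts 0.575 + 0.0156694 = 0.590669 m (along the plate) below the hinge at the top edge, so the moment about the hinge is M = F × 0.590669 = 45.5824 × 0.590669 = 26.9241 kN·m.
A normal force at the bottom, 1.15 m from the hinge, must supply this moment: P = 26.9241/1.15 = 23.4123 kN.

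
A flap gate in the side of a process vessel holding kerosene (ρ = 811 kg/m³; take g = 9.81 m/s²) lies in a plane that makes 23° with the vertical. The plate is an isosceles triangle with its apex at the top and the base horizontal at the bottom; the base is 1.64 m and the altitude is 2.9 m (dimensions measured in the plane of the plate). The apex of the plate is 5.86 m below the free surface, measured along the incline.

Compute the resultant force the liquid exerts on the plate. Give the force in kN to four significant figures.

γ = ρg = 811 × 9.81 / 1000 = 7.95591 kN/m³.
The plate makes 23° with the vertical, i.e. θ = 90° − 23° = 67° to the horizontal. Measuring y along the incline from the free-surface line, vertical depth h = y·sinθ with sinθ = 0.920505.
With the apex up, the centroid sits 2h/3 = 2 × 2.9/3 = 1.93333 m below the apex, so y_c = 5.86 + 1.93333 = 7.79333 m and h_c = 7.79333 × 0.920505 = 7.1738 m.
A = ½ × 1.64 × 2.9 = 2.378 m².
Resultant F = γ·h_c·A = 7.95591 × 7.1738 × 2.378 = 135.722 kN.

F ≈ 135.7 kN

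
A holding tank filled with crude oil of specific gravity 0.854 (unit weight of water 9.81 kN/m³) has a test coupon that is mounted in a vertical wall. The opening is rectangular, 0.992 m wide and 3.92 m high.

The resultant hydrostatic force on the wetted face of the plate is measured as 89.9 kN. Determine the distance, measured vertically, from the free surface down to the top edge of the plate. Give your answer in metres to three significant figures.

d_top ≈ 0.800 m

γ = 0.854 × 9.81 = 8.37774 kN/m³.
A = 0.992 × 3.92 = 3.88864 m².
From F = γ·h_c·A, the centroid depth is h_c = 89.9/(8.37774 × 3.88864) = 2.75953 m.
The centroid lies 3.92/2 = 1.96 m below the top edge, so the top edge sits at h_top = 2.75953 − 1.96 = 0.79953 m below the surface.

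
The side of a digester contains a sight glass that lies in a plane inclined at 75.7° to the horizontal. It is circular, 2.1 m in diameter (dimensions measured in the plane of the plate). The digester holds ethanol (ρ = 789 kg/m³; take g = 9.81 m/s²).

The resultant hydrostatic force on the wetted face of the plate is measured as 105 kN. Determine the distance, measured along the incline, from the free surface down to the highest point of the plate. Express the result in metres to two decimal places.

γ = ρg = 789 × 9.81 / 1000 = 7.74009 kN/m³.
A = π(1.05)² = 3.46361 m².
From F = γ·h_c·A, the centroid depth is h_c = 105/(7.74009 × 3.46361) = 3.91665 m.
Let θ = 75.7° be the plate's angle to the horizontal; measure y along the incline from where the plane meets the free surface. Vertical depth h = y·sinθ with sinθ = 0.969016.
Along the incline, y_c = h_c/sinθ = 3.91665/0.969016 = 4.04188 m.
The centroid is at the centre, 1.05 m below the top of the plate, so the highest point sits at y_top = 4.04188 − 1.05 = 2.99188 m along the incline.

y_top ≈ 2.99 m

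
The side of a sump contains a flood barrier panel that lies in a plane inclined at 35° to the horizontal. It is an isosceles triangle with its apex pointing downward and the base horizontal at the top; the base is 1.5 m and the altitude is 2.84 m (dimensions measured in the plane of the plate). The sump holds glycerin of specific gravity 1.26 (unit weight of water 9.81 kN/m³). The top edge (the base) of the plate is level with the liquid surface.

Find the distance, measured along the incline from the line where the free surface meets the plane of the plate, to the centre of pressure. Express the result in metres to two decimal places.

y_p = 1.42 m

γ = 1.26 × 9.81 = 12.3606 kN/m³.
Let θ = 35° be the plate's angle to the horizontal; measure y along the incline from where the plane meets the free surface. Vertical depth h = y·sinθ with sinθ = 0.573576.
With the apex down, the centroid sits h/3 = 2.84/3 = 0.946667 m below the base (the top edge), so y_c = 0.946667 m and h_c = 0.946667 × 0.573576 = 0.542985 m.
A = ½ × 1.5 × 2.84 = 2.13 m².
Resultant F = γ·h_c·A = 12.3606 × 0.542985 × 2.13 = 14.2958 kN.
I_c = b·h³/36 = 1.5 × 2.84³/36 = 0.954429 m⁴.
Centre of pressure: y_p = y_c + I_c/(y_c·A) = 0.946667 + 0.954429/(0.946667 × 2.13) = 0.946667 + 0.473333 = 1.42 m along the plane.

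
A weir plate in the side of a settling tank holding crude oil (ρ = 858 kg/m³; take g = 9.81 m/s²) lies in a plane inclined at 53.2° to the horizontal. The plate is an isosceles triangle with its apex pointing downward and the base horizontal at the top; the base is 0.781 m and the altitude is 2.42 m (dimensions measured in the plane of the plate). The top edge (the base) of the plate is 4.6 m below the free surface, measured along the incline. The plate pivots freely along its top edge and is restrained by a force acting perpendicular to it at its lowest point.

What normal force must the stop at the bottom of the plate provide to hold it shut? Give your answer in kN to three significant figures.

P ≈ 12.3 kN

γ = ρg = 858 × 9.81 / 1000 = 8.41698 kN/m³.
Let θ = 53.2° be the plate's angle to the horizontal; measure y along the incline from where the plane meets the free surface. Vertical depth h = y·sinθ with sinθ = 0.800731.
With the apex down, the centroid sits h/3 = 2.42/3 = 0.806667 m below the base (the top edge), so y_c = 4.6 + 0.806667 = 5.40667 m and h_c = 5.40667 × 0.800731 = 4.32929 m.
A = ½ × 0.781 × 2.42 = 0.94501 m².
Resultant F = γ·h_c·A = 8.41698 × 4.32929 × 0.94501 = 34.4357 kN.
I_c = b·h³/36 = 0.781 × 2.42³/36 = 0.307464 m⁴.
Centre of pressure: y_p = y_c + I_c/(y_c·A) = 5.40667 + 0.307464/(5.40667 × 0.94501) = 5.40667 + 0.0601766 = 5.46685 m along the plane.
The resultant acts 0.806667 + 0.0601766 = 0.866844 m (along the plate) below the hinge at the top edge, so the moment about the hinge is M = F × 0.866844 = 34.4357 × 0.866844 = 29.8504 kN·m.
A normal force at the bottom, 2.42 m from the hinge, must supply this moment: P = 29.8504/2.42 = 12.3349 kN.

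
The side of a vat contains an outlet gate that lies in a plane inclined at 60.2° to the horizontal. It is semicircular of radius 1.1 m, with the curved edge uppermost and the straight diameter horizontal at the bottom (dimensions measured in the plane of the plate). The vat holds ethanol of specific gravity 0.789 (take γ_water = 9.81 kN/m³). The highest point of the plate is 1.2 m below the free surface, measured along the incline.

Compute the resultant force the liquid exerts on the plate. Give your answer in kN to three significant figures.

γ = 0.789 × 9.81 = 7.74009 kN/m³.
Let θ = 60.2° be the plate's angle to the horizontal; measure y along the incline from where the plane meets the free surface. Vertical depth h = y·sinθ with sinθ = 0.867765.
The centroid lies 4r/(3π) = 0.466854 m above the diameter, so r − 4r/(3π) = 1.1 − 0.466854 = 0.633146 m below the topmost point, so y_c = 1.2 + 0.633146 = 1.83315 m and h_c = 1.83315 × 0.867765 = 1.59074 m.
A = πr²/2 = π × 1.1²/2 = 1.90066 m².
Resultant F = γ·h_c·A = 7.74009 × 1.59074 × 1.90066 = 23.4018 kN.

F ≈ 23.4 kN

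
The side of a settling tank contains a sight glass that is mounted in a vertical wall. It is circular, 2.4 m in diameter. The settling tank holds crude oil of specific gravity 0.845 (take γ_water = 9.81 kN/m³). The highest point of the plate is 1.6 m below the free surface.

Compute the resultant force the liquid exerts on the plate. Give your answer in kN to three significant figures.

γ = 0.845 × 9.81 = 8.28945 kN/m³.
The centroid is at the centre, 1.2 m below the top of the plate, so the centroid depth is h_c = 1.6 + 1.2 = 2.8 m.
A = π(1.2)² = 4.52389 m².
Resultant F = γ·h_c·A = 8.28945 × 2.8 × 4.52389 = 105.002 kN.

F ≈ 105 kN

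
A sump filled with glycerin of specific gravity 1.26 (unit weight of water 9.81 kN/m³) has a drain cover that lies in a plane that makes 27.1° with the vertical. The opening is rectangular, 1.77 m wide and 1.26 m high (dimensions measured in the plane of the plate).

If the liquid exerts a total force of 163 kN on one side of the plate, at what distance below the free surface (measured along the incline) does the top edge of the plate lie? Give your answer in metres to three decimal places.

γ = 1.26 × 9.81 = 12.3606 kN/m³.
A = 1.77 × 1.26 = 2.2302 m².
From F = γ·h_c·A, the centroid depth is h_c = 163/(12.3606 × 2.2302) = 5.91295 m.
The plate makes 27.1° with the vertical, i.e. θ = 90° − 27.1° = 62.9° to the horizontal. Measuring y along the incline from the free-surface line, vertical depth h = y·sinθ with sinθ = 0.890213.
Along the incline, y_c = h_c/sinθ = 5.91295/0.890213 = 6.64217 m.
The centroid lies 1.26/2 = 0.63 m below the top edge, so the top edge sits at y_top = 6.64217 − 0.63 = 6.01217 m along the incline.

y_top ≈ 6.012 m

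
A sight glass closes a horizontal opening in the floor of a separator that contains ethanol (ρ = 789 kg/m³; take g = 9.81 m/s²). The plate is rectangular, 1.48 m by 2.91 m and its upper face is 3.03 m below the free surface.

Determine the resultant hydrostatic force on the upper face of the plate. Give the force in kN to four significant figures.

F ≈ 101.0 kN

γ = ρg = 789 × 9.81 / 1000 = 7.74009 kN/m³.
The plate is horizontal, so pressure is uniform at p = γ·h = 7.74009 × 3.03 = 23.4525 kN/m².
A = 1.48 × 2.91 = 4.3068 m².
F = p·A = 23.4525 × 4.3068 = 101.005 kN.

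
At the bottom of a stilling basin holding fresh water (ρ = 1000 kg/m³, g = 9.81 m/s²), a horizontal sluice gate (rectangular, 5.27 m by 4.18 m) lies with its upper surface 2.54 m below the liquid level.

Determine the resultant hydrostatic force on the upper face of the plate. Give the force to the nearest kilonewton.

F ≈ 549 kN

γ = ρg = 1000 × 9.81 = 9810 N/m³ = 9.81 kN/m³.
The plate is horizontal, so pressure is uniform at p = γ·h = 9.81 × 2.54 = 24.9174 kN/m².
A = 5.27 × 4.18 = 22.0286 m².
F = p·A = 24.9174 × 22.0286 = 548.895 kN.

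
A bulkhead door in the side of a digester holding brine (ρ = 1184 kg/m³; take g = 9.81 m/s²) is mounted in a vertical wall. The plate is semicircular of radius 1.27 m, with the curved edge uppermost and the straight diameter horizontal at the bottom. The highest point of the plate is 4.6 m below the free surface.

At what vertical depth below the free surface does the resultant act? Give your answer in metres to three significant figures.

h_p = 5.35 m

γ = ρg = 1184 × 9.81 / 1000 = 11.61504 kN/m³.
The centroid lies 4r/(3π) = 0.539005 m above the diameter, so r − 4r/(3π) = 1.27 − 0.539005 = 0.730995 m below the topmost point, so the centroid depth is h_c = 4.6 + 0.730995 = 5.33099 m.
A = πr²/2 = π × 1.27²/2 = 2.53354 m².
Resultant F = γ·h_c·A = 11.61504 × 5.33099 × 2.53354 = 156.876 kN.
I_c = (π/8 − 8/(9π))·r⁴ = 0.109757 × 1.27⁴ = 0.285527 m⁴.
Centre of pressure: y_p = y_c + I_c/(y_c·A) = 5.33099 + 0.285527/(5.33099 × 2.53354) = 5.33099 + 0.0211403 = 5.35213 m along the plane.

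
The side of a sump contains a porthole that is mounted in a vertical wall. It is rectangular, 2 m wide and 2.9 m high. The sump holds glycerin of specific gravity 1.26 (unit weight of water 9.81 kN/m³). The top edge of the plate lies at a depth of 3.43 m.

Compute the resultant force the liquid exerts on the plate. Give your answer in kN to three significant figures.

F ≈ 350 kN

γ = 1.26 × 9.81 = 12.3606 kN/m³.
The centroid lies 2.9/2 = 1.45 m below the top edge, so the centroid depth is h_c = 3.43 + 1.45 = 4.88 m.
A = 2 × 2.9 = 5.8 m².
Resultant F = γ·h_c·A = 12.3606 × 4.88 × 5.8 = 349.854 kN.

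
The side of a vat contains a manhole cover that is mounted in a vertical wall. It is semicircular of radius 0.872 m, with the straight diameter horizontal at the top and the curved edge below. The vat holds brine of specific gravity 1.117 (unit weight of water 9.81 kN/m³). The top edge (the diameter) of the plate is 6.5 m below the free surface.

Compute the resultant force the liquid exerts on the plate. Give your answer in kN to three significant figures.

γ = 1.117 × 9.81 = 10.95777 kN/m³.
The centroid of a semicircle lies 4r/(3π) = 0.370088 m from the diameter, here below the top edge, so the centroid depth is h_c = 6.5 + 0.370088 = 6.87009 m.
A = πr²/2 = π × 0.872²/2 = 1.19441 m².
Resultant F = γ·h_c·A = 10.95777 × 6.87009 × 1.19441 = 89.9162 kN.

F ≈ 89.9 kN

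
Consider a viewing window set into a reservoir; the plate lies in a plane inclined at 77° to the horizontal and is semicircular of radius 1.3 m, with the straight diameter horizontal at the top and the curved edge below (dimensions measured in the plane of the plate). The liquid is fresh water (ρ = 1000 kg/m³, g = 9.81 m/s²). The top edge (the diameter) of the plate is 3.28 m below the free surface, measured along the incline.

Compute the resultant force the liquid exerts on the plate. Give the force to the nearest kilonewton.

γ = ρg = 1000 × 9.81 = 9810 N/m³ = 9.81 kN/m³.
Let θ = 77° be the plate's angle to the horizontal; measure y along the incline from where the plane meets the free surface. Vertical depth h = y·sinθ with sinθ = 0.974370.
The centroid of a semicircle lies 4r/(3π) = 0.551737 m from the diameter, here below the top edge, so y_c = 3.28 + 0.551737 = 3.83174 m and h_c = 3.83174 × 0.974370 = 3.73353 m.
A = πr²/2 = π × 1.3²/2 = 2.65465 m².
Resultant F = γ·h_c·A = 9.81 × 3.73353 × 2.65465 = 97.229 kN.

F ≈ 97 kN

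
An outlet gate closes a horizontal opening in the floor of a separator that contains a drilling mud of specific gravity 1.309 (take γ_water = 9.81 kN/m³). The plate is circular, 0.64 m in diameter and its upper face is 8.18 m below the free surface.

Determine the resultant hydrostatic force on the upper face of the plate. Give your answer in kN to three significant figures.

F ≈ 33.8 kN

γ = 1.309 × 9.81 = 12.84129 kN/m³.
The plate is horizontal, so pressure is uniform at p = γ·h = 12.84129 × 8.18 = 105.042 kN/m².
A = π(0.32)² = 0.321699 m².
F = p·A = 105.042 × 0.321699 = 33.7919 kN.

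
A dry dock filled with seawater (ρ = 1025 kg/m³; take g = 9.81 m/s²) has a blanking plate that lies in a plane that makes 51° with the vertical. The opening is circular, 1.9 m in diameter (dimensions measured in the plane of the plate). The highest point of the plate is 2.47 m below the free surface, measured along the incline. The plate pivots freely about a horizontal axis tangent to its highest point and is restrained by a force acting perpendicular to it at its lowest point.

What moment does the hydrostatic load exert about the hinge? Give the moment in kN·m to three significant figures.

γ = ρg = 1025 × 9.81 / 1000 = 10.05525 kN/m³.
The plate makes 51° with the vertical, i.e. θ = 90° − 51° = 39° to the horizontal. Measuring y along the incline from the free-surface line, vertical depth h = y·sinθ with sinθ = 0.629320.
The centroid is at the centre, 0.95 m below the top of the plate, so y_c = 2.47 + 0.95 = 3.42 m and h_c = 3.42 × 0.629320 = 2.15227 m.
A = π(0.95)² = 2.83529 m².
Resultant F = γ·h_c·A = 10.05525 × 2.15227 × 2.83529 = 61.3602 kN.
I_c = πr⁴/4 = π × 0.95⁴/4 = 0.639712 m⁴.
Centre of pressure: y_p = y_c + I_c/(y_c·A) = 3.42 + 0.639712/(3.42 × 2.83529) = 3.42 + 0.0659722 = 3.48597 m along the plane.
The resultant acts 0.95 + 0.0659722 = 1.01597 m (along the plate) below the hinge at the top edge, so the moment about the hinge is M = F × 1.01597 = 61.3602 × 1.01597 = 62.3401 kN·m.

M ≈ 62.3 kN·m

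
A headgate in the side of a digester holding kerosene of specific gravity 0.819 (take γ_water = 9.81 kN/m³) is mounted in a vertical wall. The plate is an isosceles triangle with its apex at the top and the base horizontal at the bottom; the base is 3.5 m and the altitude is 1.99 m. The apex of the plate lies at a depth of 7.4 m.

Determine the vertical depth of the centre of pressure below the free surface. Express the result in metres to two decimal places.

γ = 0.819 × 9.81 = 8.03439 kN/m³.
With the apex up, the centroid sits 2h/3 = 2 × 1.99/3 = 1.32667 m below the apex, so the centroid depth is h_c = 7.4 + 1.32667 = 8.72667 m.
A = ½ × 3.5 × 1.99 = 3.4825 m².
Resultant F = γ·h_c·A = 8.03439 × 8.72667 × 3.4825 = 244.17 kN.
I_c = b·h³/36 = 3.5 × 1.99³/36 = 0.766169 m⁴.
Centre of pressure: y_p = y_c + I_c/(y_c·A) = 8.72667 + 0.766169/(8.72667 × 3.4825) = 8.72667 + 0.0252107 = 8.75188 m along the plane.

h_p = 8.75 m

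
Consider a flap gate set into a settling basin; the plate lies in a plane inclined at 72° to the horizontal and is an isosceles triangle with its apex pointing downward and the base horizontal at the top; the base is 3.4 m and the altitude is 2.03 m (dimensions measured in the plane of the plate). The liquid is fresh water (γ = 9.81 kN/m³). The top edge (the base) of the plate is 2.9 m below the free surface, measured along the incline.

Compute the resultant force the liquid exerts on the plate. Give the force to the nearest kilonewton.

γ = 9.81 kN/m³.
Let θ = 72° be the plate's angle to the horizontal; measure y along the incline from where the plane meets the free surface. Vertical depth h = y·sinθ with sinθ = 0.951057.
With the apex down, the centroid sits h/3 = 2.03/3 = 0.676667 m below the base (the top edge), so y_c = 2.9 + 0.676667 = 3.57667 m and h_c = 3.57667 × 0.951057 = 3.40162 m.
A = ½ × 3.4 × 2.03 = 3.451 m².
Resultant F = γ·h_c·A = 9.81 × 3.40162 × 3.451 = 115.159 kN.

F ≈ 115 kN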